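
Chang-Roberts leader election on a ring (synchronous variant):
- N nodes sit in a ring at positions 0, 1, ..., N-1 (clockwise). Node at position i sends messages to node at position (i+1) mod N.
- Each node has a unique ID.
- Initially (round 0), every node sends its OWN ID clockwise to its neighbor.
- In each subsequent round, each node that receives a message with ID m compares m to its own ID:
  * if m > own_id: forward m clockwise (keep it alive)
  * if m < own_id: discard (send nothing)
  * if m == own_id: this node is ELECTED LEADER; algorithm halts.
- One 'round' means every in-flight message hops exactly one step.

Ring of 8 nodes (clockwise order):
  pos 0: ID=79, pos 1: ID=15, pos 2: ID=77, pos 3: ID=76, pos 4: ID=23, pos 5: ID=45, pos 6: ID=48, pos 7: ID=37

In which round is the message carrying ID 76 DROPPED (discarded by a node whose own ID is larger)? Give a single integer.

Answer: 5

Derivation:
Round 1: pos1(id15) recv 79: fwd; pos2(id77) recv 15: drop; pos3(id76) recv 77: fwd; pos4(id23) recv 76: fwd; pos5(id45) recv 23: drop; pos6(id48) recv 45: drop; pos7(id37) recv 48: fwd; pos0(id79) recv 37: drop
Round 2: pos2(id77) recv 79: fwd; pos4(id23) recv 77: fwd; pos5(id45) recv 76: fwd; pos0(id79) recv 48: drop
Round 3: pos3(id76) recv 79: fwd; pos5(id45) recv 77: fwd; pos6(id48) recv 76: fwd
Round 4: pos4(id23) recv 79: fwd; pos6(id48) recv 77: fwd; pos7(id37) recv 76: fwd
Round 5: pos5(id45) recv 79: fwd; pos7(id37) recv 77: fwd; pos0(id79) recv 76: drop
Round 6: pos6(id48) recv 79: fwd; pos0(id79) recv 77: drop
Round 7: pos7(id37) recv 79: fwd
Round 8: pos0(id79) recv 79: ELECTED
Message ID 76 originates at pos 3; dropped at pos 0 in round 5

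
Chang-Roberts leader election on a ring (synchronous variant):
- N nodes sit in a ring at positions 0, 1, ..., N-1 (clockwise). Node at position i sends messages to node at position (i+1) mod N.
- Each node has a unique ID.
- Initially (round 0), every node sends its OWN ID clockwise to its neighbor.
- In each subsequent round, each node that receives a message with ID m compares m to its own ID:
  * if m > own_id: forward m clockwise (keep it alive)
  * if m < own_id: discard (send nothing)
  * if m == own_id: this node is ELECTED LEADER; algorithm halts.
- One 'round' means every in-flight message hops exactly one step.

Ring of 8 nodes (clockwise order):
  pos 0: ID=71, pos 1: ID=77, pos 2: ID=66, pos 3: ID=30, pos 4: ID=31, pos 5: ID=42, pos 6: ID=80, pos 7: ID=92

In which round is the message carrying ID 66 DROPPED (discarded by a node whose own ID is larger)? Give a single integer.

Answer: 4

Derivation:
Round 1: pos1(id77) recv 71: drop; pos2(id66) recv 77: fwd; pos3(id30) recv 66: fwd; pos4(id31) recv 30: drop; pos5(id42) recv 31: drop; pos6(id80) recv 42: drop; pos7(id92) recv 80: drop; pos0(id71) recv 92: fwd
Round 2: pos3(id30) recv 77: fwd; pos4(id31) recv 66: fwd; pos1(id77) recv 92: fwd
Round 3: pos4(id31) recv 77: fwd; pos5(id42) recv 66: fwd; pos2(id66) recv 92: fwd
Round 4: pos5(id42) recv 77: fwd; pos6(id80) recv 66: drop; pos3(id30) recv 92: fwd
Round 5: pos6(id80) recv 77: drop; pos4(id31) recv 92: fwd
Round 6: pos5(id42) recv 92: fwd
Round 7: pos6(id80) recv 92: fwd
Round 8: pos7(id92) recv 92: ELECTED
Message ID 66 originates at pos 2; dropped at pos 6 in round 4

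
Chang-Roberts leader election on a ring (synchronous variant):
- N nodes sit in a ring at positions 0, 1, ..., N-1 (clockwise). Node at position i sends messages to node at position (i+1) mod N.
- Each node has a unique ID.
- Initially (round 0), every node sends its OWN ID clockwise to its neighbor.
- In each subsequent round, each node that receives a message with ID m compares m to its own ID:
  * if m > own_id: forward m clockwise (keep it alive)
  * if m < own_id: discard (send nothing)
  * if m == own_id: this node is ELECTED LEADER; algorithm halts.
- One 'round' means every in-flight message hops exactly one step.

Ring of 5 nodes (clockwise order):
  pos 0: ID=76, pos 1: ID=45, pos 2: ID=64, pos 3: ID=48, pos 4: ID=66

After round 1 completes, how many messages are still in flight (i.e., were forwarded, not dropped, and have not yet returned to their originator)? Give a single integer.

Answer: 2

Derivation:
Round 1: pos1(id45) recv 76: fwd; pos2(id64) recv 45: drop; pos3(id48) recv 64: fwd; pos4(id66) recv 48: drop; pos0(id76) recv 66: drop
After round 1: 2 messages still in flight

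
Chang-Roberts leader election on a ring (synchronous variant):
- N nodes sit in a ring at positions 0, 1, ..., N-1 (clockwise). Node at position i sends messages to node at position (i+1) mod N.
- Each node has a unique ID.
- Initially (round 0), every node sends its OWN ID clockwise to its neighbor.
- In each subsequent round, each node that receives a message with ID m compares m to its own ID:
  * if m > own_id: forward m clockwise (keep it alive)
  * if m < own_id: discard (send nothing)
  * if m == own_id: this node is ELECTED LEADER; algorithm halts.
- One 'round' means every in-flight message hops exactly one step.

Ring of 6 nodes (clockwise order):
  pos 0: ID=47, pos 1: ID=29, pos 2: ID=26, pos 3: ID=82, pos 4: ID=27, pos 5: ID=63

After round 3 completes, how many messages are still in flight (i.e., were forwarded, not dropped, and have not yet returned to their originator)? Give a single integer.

Round 1: pos1(id29) recv 47: fwd; pos2(id26) recv 29: fwd; pos3(id82) recv 26: drop; pos4(id27) recv 82: fwd; pos5(id63) recv 27: drop; pos0(id47) recv 63: fwd
Round 2: pos2(id26) recv 47: fwd; pos3(id82) recv 29: drop; pos5(id63) recv 82: fwd; pos1(id29) recv 63: fwd
Round 3: pos3(id82) recv 47: drop; pos0(id47) recv 82: fwd; pos2(id26) recv 63: fwd
After round 3: 2 messages still in flight

Answer: 2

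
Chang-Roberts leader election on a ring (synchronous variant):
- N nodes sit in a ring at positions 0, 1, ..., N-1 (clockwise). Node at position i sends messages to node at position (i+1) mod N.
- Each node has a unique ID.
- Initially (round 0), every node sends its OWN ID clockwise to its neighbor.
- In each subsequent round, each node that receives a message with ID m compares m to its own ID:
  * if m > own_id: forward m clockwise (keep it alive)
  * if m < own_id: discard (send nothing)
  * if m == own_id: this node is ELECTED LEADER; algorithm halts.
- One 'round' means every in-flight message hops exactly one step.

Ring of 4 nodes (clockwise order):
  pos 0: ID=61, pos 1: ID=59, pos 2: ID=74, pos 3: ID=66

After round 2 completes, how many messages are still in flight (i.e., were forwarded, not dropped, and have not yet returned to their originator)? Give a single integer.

Round 1: pos1(id59) recv 61: fwd; pos2(id74) recv 59: drop; pos3(id66) recv 74: fwd; pos0(id61) recv 66: fwd
Round 2: pos2(id74) recv 61: drop; pos0(id61) recv 74: fwd; pos1(id59) recv 66: fwd
After round 2: 2 messages still in flight

Answer: 2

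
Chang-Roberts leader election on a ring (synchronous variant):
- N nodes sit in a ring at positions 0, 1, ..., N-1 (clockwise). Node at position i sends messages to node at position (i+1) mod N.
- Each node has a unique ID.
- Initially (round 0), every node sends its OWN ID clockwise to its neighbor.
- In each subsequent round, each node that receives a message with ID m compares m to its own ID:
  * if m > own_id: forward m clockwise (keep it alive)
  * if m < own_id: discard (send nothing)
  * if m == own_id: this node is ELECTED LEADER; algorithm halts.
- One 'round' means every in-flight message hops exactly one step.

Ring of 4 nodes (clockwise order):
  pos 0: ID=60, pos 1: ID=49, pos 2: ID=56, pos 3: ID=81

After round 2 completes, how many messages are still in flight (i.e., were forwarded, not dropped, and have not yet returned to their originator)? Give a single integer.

Answer: 2

Derivation:
Round 1: pos1(id49) recv 60: fwd; pos2(id56) recv 49: drop; pos3(id81) recv 56: drop; pos0(id60) recv 81: fwd
Round 2: pos2(id56) recv 60: fwd; pos1(id49) recv 81: fwd
After round 2: 2 messages still in flight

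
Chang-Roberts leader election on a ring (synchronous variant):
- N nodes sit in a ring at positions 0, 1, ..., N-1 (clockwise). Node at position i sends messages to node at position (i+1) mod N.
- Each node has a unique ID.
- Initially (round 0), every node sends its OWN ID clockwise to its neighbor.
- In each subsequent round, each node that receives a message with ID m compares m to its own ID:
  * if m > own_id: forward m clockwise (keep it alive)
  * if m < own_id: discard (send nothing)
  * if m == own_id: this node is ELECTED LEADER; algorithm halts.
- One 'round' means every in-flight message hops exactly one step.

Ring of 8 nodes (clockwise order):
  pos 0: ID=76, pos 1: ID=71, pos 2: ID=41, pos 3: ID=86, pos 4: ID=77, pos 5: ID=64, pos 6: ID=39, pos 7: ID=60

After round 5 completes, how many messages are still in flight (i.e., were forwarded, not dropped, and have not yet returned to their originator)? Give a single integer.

Answer: 2

Derivation:
Round 1: pos1(id71) recv 76: fwd; pos2(id41) recv 71: fwd; pos3(id86) recv 41: drop; pos4(id77) recv 86: fwd; pos5(id64) recv 77: fwd; pos6(id39) recv 64: fwd; pos7(id60) recv 39: drop; pos0(id76) recv 60: drop
Round 2: pos2(id41) recv 76: fwd; pos3(id86) recv 71: drop; pos5(id64) recv 86: fwd; pos6(id39) recv 77: fwd; pos7(id60) recv 64: fwd
Round 3: pos3(id86) recv 76: drop; pos6(id39) recv 86: fwd; pos7(id60) recv 77: fwd; pos0(id76) recv 64: drop
Round 4: pos7(id60) recv 86: fwd; pos0(id76) recv 77: fwd
Round 5: pos0(id76) recv 86: fwd; pos1(id71) recv 77: fwd
After round 5: 2 messages still in flight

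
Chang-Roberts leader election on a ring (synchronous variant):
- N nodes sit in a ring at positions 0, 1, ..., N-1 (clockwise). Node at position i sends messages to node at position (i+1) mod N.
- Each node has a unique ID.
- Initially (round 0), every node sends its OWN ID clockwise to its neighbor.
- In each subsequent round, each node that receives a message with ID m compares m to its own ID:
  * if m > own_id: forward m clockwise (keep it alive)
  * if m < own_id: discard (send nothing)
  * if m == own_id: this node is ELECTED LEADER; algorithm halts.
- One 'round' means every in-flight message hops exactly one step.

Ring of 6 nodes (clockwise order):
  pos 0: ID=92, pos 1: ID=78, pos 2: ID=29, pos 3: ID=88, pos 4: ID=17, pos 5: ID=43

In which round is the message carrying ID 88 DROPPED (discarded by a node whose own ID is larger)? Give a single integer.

Round 1: pos1(id78) recv 92: fwd; pos2(id29) recv 78: fwd; pos3(id88) recv 29: drop; pos4(id17) recv 88: fwd; pos5(id43) recv 17: drop; pos0(id92) recv 43: drop
Round 2: pos2(id29) recv 92: fwd; pos3(id88) recv 78: drop; pos5(id43) recv 88: fwd
Round 3: pos3(id88) recv 92: fwd; pos0(id92) recv 88: drop
Round 4: pos4(id17) recv 92: fwd
Round 5: pos5(id43) recv 92: fwd
Round 6: pos0(id92) recv 92: ELECTED
Message ID 88 originates at pos 3; dropped at pos 0 in round 3

Answer: 3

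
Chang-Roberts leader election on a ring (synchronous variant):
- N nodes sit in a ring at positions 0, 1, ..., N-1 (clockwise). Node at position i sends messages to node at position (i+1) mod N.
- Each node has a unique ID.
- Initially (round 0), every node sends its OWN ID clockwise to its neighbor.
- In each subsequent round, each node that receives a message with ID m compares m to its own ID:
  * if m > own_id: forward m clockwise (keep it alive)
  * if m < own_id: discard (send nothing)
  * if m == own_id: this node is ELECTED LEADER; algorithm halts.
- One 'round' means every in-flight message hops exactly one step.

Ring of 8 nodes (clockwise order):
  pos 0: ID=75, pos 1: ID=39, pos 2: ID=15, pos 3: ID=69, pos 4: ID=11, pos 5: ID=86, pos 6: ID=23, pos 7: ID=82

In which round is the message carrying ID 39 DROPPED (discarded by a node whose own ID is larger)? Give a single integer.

Round 1: pos1(id39) recv 75: fwd; pos2(id15) recv 39: fwd; pos3(id69) recv 15: drop; pos4(id11) recv 69: fwd; pos5(id86) recv 11: drop; pos6(id23) recv 86: fwd; pos7(id82) recv 23: drop; pos0(id75) recv 82: fwd
Round 2: pos2(id15) recv 75: fwd; pos3(id69) recv 39: drop; pos5(id86) recv 69: drop; pos7(id82) recv 86: fwd; pos1(id39) recv 82: fwd
Round 3: pos3(id69) recv 75: fwd; pos0(id75) recv 86: fwd; pos2(id15) recv 82: fwd
Round 4: pos4(id11) recv 75: fwd; pos1(id39) recv 86: fwd; pos3(id69) recv 82: fwd
Round 5: pos5(id86) recv 75: drop; pos2(id15) recv 86: fwd; pos4(id11) recv 82: fwd
Round 6: pos3(id69) recv 86: fwd; pos5(id86) recv 82: drop
Round 7: pos4(id11) recv 86: fwd
Round 8: pos5(id86) recv 86: ELECTED
Message ID 39 originates at pos 1; dropped at pos 3 in round 2

Answer: 2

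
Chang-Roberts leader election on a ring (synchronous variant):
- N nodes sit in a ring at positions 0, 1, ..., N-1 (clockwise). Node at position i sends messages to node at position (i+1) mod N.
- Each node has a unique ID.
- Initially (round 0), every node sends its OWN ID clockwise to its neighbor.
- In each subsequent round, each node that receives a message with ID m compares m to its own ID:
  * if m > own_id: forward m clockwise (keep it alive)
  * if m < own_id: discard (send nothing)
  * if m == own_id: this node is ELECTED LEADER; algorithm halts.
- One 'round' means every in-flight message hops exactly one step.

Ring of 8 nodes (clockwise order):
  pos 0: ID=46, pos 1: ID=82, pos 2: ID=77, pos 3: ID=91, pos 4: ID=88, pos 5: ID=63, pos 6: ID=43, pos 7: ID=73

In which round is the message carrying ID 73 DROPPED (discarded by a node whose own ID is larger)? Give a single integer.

Answer: 2

Derivation:
Round 1: pos1(id82) recv 46: drop; pos2(id77) recv 82: fwd; pos3(id91) recv 77: drop; pos4(id88) recv 91: fwd; pos5(id63) recv 88: fwd; pos6(id43) recv 63: fwd; pos7(id73) recv 43: drop; pos0(id46) recv 73: fwd
Round 2: pos3(id91) recv 82: drop; pos5(id63) recv 91: fwd; pos6(id43) recv 88: fwd; pos7(id73) recv 63: drop; pos1(id82) recv 73: drop
Round 3: pos6(id43) recv 91: fwd; pos7(id73) recv 88: fwd
Round 4: pos7(id73) recv 91: fwd; pos0(id46) recv 88: fwd
Round 5: pos0(id46) recv 91: fwd; pos1(id82) recv 88: fwd
Round 6: pos1(id82) recv 91: fwd; pos2(id77) recv 88: fwd
Round 7: pos2(id77) recv 91: fwd; pos3(id91) recv 88: drop
Round 8: pos3(id91) recv 91: ELECTED
Message ID 73 originates at pos 7; dropped at pos 1 in round 2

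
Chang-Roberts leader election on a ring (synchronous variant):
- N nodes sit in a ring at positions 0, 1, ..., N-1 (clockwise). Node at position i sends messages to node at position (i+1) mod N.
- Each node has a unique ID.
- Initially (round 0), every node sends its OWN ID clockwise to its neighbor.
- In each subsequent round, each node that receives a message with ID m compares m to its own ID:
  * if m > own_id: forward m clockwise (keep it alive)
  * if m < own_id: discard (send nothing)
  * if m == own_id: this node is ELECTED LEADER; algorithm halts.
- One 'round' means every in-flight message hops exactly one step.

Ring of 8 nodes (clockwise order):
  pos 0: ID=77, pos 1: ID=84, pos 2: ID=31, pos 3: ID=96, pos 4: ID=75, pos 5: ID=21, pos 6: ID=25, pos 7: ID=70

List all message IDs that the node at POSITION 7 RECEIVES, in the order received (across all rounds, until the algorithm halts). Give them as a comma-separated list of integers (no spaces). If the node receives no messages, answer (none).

Round 1: pos1(id84) recv 77: drop; pos2(id31) recv 84: fwd; pos3(id96) recv 31: drop; pos4(id75) recv 96: fwd; pos5(id21) recv 75: fwd; pos6(id25) recv 21: drop; pos7(id70) recv 25: drop; pos0(id77) recv 70: drop
Round 2: pos3(id96) recv 84: drop; pos5(id21) recv 96: fwd; pos6(id25) recv 75: fwd
Round 3: pos6(id25) recv 96: fwd; pos7(id70) recv 75: fwd
Round 4: pos7(id70) recv 96: fwd; pos0(id77) recv 75: drop
Round 5: pos0(id77) recv 96: fwd
Round 6: pos1(id84) recv 96: fwd
Round 7: pos2(id31) recv 96: fwd
Round 8: pos3(id96) recv 96: ELECTED

Answer: 25,75,96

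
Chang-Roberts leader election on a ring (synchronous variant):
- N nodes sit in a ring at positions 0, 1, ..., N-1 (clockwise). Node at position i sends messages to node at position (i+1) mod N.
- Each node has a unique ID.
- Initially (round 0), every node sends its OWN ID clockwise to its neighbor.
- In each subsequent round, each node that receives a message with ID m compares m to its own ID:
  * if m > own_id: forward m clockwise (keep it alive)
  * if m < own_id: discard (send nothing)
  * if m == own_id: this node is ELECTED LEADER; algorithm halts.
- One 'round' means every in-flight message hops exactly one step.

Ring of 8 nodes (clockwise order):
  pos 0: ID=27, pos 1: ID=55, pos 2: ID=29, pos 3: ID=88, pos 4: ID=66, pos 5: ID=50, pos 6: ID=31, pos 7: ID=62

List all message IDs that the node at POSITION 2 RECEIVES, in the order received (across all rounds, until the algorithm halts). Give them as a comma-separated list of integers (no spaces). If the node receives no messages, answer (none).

Answer: 55,62,66,88

Derivation:
Round 1: pos1(id55) recv 27: drop; pos2(id29) recv 55: fwd; pos3(id88) recv 29: drop; pos4(id66) recv 88: fwd; pos5(id50) recv 66: fwd; pos6(id31) recv 50: fwd; pos7(id62) recv 31: drop; pos0(id27) recv 62: fwd
Round 2: pos3(id88) recv 55: drop; pos5(id50) recv 88: fwd; pos6(id31) recv 66: fwd; pos7(id62) recv 50: drop; pos1(id55) recv 62: fwd
Round 3: pos6(id31) recv 88: fwd; pos7(id62) recv 66: fwd; pos2(id29) recv 62: fwd
Round 4: pos7(id62) recv 88: fwd; pos0(id27) recv 66: fwd; pos3(id88) recv 62: drop
Round 5: pos0(id27) recv 88: fwd; pos1(id55) recv 66: fwd
Round 6: pos1(id55) recv 88: fwd; pos2(id29) recv 66: fwd
Round 7: pos2(id29) recv 88: fwd; pos3(id88) recv 66: drop
Round 8: pos3(id88) recv 88: ELECTED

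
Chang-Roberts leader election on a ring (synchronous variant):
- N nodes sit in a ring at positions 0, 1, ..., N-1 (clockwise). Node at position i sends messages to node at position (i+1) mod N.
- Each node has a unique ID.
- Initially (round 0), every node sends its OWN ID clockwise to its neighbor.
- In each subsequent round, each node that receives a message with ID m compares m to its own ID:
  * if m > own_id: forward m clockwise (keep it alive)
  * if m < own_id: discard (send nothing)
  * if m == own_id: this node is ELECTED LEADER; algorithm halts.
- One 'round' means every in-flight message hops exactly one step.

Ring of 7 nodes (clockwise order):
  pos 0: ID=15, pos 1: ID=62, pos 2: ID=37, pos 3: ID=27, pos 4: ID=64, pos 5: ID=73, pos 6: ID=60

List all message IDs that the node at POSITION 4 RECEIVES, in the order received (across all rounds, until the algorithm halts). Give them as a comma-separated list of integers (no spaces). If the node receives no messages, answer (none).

Answer: 27,37,62,73

Derivation:
Round 1: pos1(id62) recv 15: drop; pos2(id37) recv 62: fwd; pos3(id27) recv 37: fwd; pos4(id64) recv 27: drop; pos5(id73) recv 64: drop; pos6(id60) recv 73: fwd; pos0(id15) recv 60: fwd
Round 2: pos3(id27) recv 62: fwd; pos4(id64) recv 37: drop; pos0(id15) recv 73: fwd; pos1(id62) recv 60: drop
Round 3: pos4(id64) recv 62: drop; pos1(id62) recv 73: fwd
Round 4: pos2(id37) recv 73: fwd
Round 5: pos3(id27) recv 73: fwd
Round 6: pos4(id64) recv 73: fwd
Round 7: pos5(id73) recv 73: ELECTED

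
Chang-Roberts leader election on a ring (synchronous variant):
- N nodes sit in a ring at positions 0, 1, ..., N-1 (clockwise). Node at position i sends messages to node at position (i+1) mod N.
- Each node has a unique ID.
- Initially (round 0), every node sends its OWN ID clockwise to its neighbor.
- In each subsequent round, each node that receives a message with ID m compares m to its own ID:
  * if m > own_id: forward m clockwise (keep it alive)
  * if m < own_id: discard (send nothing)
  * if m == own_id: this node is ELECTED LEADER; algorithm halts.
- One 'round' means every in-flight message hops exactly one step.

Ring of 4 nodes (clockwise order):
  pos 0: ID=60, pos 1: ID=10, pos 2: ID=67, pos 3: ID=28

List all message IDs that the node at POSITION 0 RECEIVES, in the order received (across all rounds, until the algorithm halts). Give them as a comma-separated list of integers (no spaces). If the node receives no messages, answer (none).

Answer: 28,67

Derivation:
Round 1: pos1(id10) recv 60: fwd; pos2(id67) recv 10: drop; pos3(id28) recv 67: fwd; pos0(id60) recv 28: drop
Round 2: pos2(id67) recv 60: drop; pos0(id60) recv 67: fwd
Round 3: pos1(id10) recv 67: fwd
Round 4: pos2(id67) recv 67: ELECTED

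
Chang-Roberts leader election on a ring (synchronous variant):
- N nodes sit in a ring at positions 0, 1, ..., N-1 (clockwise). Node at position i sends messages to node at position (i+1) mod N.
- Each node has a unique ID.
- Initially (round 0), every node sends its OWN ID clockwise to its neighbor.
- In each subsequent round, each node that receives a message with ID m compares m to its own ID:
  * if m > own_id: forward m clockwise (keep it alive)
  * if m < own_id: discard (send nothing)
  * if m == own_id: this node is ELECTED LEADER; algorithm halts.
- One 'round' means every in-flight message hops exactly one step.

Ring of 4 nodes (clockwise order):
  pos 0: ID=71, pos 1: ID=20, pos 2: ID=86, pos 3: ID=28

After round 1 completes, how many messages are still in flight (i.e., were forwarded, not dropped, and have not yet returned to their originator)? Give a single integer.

Answer: 2

Derivation:
Round 1: pos1(id20) recv 71: fwd; pos2(id86) recv 20: drop; pos3(id28) recv 86: fwd; pos0(id71) recv 28: drop
After round 1: 2 messages still in flight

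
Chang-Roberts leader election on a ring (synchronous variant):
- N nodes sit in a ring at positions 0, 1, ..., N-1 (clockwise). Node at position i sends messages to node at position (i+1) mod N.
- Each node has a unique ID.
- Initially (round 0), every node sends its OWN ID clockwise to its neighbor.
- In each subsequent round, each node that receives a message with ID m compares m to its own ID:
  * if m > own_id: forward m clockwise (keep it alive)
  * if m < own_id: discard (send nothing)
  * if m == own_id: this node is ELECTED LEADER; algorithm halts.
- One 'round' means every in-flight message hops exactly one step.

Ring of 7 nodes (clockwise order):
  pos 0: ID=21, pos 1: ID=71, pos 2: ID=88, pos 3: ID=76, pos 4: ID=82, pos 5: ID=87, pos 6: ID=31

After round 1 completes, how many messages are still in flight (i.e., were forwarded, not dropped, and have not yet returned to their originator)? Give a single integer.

Round 1: pos1(id71) recv 21: drop; pos2(id88) recv 71: drop; pos3(id76) recv 88: fwd; pos4(id82) recv 76: drop; pos5(id87) recv 82: drop; pos6(id31) recv 87: fwd; pos0(id21) recv 31: fwd
After round 1: 3 messages still in flight

Answer: 3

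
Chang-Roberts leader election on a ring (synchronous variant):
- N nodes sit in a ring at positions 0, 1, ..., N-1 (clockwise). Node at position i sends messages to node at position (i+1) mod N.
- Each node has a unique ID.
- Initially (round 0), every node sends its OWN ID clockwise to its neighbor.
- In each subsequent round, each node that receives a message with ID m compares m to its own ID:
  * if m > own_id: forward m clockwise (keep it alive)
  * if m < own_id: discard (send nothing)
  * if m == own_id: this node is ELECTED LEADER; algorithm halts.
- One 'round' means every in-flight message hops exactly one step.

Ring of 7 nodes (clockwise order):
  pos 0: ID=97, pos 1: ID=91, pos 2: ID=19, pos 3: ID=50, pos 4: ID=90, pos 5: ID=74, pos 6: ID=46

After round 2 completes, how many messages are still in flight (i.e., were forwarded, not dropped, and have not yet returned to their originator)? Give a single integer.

Round 1: pos1(id91) recv 97: fwd; pos2(id19) recv 91: fwd; pos3(id50) recv 19: drop; pos4(id90) recv 50: drop; pos5(id74) recv 90: fwd; pos6(id46) recv 74: fwd; pos0(id97) recv 46: drop
Round 2: pos2(id19) recv 97: fwd; pos3(id50) recv 91: fwd; pos6(id46) recv 90: fwd; pos0(id97) recv 74: drop
After round 2: 3 messages still in flight

Answer: 3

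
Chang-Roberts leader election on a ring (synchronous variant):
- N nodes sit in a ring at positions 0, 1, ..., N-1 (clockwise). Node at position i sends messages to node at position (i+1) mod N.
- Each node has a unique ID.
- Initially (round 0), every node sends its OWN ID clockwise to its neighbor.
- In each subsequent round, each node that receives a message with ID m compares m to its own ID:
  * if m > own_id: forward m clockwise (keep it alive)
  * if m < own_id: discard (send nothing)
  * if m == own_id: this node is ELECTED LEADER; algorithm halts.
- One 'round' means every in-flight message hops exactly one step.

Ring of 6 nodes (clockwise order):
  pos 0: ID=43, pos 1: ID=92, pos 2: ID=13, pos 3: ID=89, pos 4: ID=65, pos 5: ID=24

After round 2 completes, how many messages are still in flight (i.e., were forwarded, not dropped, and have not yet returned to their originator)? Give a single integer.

Answer: 3

Derivation:
Round 1: pos1(id92) recv 43: drop; pos2(id13) recv 92: fwd; pos3(id89) recv 13: drop; pos4(id65) recv 89: fwd; pos5(id24) recv 65: fwd; pos0(id43) recv 24: drop
Round 2: pos3(id89) recv 92: fwd; pos5(id24) recv 89: fwd; pos0(id43) recv 65: fwd
After round 2: 3 messages still in flight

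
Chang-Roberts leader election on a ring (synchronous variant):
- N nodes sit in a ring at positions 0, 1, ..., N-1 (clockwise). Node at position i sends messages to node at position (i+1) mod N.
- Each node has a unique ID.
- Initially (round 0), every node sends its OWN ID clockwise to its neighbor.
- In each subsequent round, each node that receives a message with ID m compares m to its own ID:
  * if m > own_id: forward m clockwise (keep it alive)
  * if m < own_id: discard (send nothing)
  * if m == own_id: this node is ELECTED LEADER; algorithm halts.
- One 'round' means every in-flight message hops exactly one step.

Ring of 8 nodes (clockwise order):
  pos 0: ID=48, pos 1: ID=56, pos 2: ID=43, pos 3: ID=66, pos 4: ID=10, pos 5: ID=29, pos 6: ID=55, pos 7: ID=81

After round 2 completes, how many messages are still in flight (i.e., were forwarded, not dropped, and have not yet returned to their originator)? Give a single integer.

Round 1: pos1(id56) recv 48: drop; pos2(id43) recv 56: fwd; pos3(id66) recv 43: drop; pos4(id10) recv 66: fwd; pos5(id29) recv 10: drop; pos6(id55) recv 29: drop; pos7(id81) recv 55: drop; pos0(id48) recv 81: fwd
Round 2: pos3(id66) recv 56: drop; pos5(id29) recv 66: fwd; pos1(id56) recv 81: fwd
After round 2: 2 messages still in flight

Answer: 2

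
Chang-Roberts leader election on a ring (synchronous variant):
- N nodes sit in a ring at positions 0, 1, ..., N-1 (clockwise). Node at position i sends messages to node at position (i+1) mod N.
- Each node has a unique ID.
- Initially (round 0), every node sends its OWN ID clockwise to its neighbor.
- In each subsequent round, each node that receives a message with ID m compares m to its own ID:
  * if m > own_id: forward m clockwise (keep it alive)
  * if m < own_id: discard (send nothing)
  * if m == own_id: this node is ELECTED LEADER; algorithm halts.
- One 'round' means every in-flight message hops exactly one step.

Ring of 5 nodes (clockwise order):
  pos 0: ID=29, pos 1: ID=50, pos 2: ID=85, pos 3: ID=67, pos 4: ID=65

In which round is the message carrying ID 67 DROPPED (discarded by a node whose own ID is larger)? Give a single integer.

Round 1: pos1(id50) recv 29: drop; pos2(id85) recv 50: drop; pos3(id67) recv 85: fwd; pos4(id65) recv 67: fwd; pos0(id29) recv 65: fwd
Round 2: pos4(id65) recv 85: fwd; pos0(id29) recv 67: fwd; pos1(id50) recv 65: fwd
Round 3: pos0(id29) recv 85: fwd; pos1(id50) recv 67: fwd; pos2(id85) recv 65: drop
Round 4: pos1(id50) recv 85: fwd; pos2(id85) recv 67: drop
Round 5: pos2(id85) recv 85: ELECTED
Message ID 67 originates at pos 3; dropped at pos 2 in round 4

Answer: 4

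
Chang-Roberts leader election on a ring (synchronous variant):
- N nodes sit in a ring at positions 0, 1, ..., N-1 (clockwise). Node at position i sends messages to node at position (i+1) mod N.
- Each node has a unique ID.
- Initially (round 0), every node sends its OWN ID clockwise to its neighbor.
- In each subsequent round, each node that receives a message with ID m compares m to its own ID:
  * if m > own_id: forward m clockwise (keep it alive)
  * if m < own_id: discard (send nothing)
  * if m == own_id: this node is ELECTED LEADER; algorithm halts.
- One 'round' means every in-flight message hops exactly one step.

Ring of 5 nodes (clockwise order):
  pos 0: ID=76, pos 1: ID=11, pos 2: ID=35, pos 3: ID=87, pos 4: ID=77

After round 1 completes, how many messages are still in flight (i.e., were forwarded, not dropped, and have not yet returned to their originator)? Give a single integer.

Answer: 3

Derivation:
Round 1: pos1(id11) recv 76: fwd; pos2(id35) recv 11: drop; pos3(id87) recv 35: drop; pos4(id77) recv 87: fwd; pos0(id76) recv 77: fwd
After round 1: 3 messages still in flight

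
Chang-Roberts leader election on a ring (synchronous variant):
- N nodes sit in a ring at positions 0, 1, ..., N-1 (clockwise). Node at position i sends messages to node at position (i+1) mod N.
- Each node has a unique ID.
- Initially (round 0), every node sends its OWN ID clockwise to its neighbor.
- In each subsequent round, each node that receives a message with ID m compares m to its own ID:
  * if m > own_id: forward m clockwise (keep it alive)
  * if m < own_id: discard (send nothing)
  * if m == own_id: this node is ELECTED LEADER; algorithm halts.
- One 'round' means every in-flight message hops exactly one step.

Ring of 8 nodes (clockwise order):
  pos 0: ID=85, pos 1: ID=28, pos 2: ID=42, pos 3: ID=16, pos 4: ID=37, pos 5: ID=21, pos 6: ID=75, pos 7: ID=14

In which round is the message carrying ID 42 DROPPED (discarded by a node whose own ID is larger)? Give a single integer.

Answer: 4

Derivation:
Round 1: pos1(id28) recv 85: fwd; pos2(id42) recv 28: drop; pos3(id16) recv 42: fwd; pos4(id37) recv 16: drop; pos5(id21) recv 37: fwd; pos6(id75) recv 21: drop; pos7(id14) recv 75: fwd; pos0(id85) recv 14: drop
Round 2: pos2(id42) recv 85: fwd; pos4(id37) recv 42: fwd; pos6(id75) recv 37: drop; pos0(id85) recv 75: drop
Round 3: pos3(id16) recv 85: fwd; pos5(id21) recv 42: fwd
Round 4: pos4(id37) recv 85: fwd; pos6(id75) recv 42: drop
Round 5: pos5(id21) recv 85: fwd
Round 6: pos6(id75) recv 85: fwd
Round 7: pos7(id14) recv 85: fwd
Round 8: pos0(id85) recv 85: ELECTED
Message ID 42 originates at pos 2; dropped at pos 6 in round 4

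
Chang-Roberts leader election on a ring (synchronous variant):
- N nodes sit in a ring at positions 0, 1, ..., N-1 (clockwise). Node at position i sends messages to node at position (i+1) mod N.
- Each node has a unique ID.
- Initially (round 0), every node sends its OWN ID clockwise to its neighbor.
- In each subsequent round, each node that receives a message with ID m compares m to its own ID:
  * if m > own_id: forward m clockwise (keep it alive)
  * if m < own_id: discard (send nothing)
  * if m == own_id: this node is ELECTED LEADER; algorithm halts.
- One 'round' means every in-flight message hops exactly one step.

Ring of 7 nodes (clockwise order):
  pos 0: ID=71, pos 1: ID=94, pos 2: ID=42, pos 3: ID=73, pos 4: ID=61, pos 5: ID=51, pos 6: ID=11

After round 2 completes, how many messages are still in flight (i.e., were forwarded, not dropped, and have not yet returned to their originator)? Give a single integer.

Answer: 3

Derivation:
Round 1: pos1(id94) recv 71: drop; pos2(id42) recv 94: fwd; pos3(id73) recv 42: drop; pos4(id61) recv 73: fwd; pos5(id51) recv 61: fwd; pos6(id11) recv 51: fwd; pos0(id71) recv 11: drop
Round 2: pos3(id73) recv 94: fwd; pos5(id51) recv 73: fwd; pos6(id11) recv 61: fwd; pos0(id71) recv 51: drop
After round 2: 3 messages still in flight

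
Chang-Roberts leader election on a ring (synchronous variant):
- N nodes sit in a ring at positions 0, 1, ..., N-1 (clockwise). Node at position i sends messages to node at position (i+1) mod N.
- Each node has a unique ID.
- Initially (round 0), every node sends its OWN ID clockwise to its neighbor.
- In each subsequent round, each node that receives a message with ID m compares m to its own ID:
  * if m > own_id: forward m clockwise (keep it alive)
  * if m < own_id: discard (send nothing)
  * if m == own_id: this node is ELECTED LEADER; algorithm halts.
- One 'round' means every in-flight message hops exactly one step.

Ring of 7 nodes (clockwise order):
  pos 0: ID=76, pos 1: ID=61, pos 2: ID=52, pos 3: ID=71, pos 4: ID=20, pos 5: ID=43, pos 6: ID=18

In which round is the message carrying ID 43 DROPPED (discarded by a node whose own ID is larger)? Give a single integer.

Answer: 2

Derivation:
Round 1: pos1(id61) recv 76: fwd; pos2(id52) recv 61: fwd; pos3(id71) recv 52: drop; pos4(id20) recv 71: fwd; pos5(id43) recv 20: drop; pos6(id18) recv 43: fwd; pos0(id76) recv 18: drop
Round 2: pos2(id52) recv 76: fwd; pos3(id71) recv 61: drop; pos5(id43) recv 71: fwd; pos0(id76) recv 43: drop
Round 3: pos3(id71) recv 76: fwd; pos6(id18) recv 71: fwd
Round 4: pos4(id20) recv 76: fwd; pos0(id76) recv 71: drop
Round 5: pos5(id43) recv 76: fwd
Round 6: pos6(id18) recv 76: fwd
Round 7: pos0(id76) recv 76: ELECTED
Message ID 43 originates at pos 5; dropped at pos 0 in round 2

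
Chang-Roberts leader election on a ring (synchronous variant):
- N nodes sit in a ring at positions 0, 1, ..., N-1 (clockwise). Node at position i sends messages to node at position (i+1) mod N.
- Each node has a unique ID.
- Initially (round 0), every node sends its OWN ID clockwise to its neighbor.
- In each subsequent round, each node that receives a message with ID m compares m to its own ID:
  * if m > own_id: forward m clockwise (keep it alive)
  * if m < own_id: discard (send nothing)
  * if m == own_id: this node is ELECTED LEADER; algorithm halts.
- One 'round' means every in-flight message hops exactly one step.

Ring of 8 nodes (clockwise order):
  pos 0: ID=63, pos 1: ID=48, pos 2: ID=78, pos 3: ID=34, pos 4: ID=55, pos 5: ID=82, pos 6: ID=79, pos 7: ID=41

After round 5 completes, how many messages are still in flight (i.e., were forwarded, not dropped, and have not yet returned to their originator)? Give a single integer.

Round 1: pos1(id48) recv 63: fwd; pos2(id78) recv 48: drop; pos3(id34) recv 78: fwd; pos4(id55) recv 34: drop; pos5(id82) recv 55: drop; pos6(id79) recv 82: fwd; pos7(id41) recv 79: fwd; pos0(id63) recv 41: drop
Round 2: pos2(id78) recv 63: drop; pos4(id55) recv 78: fwd; pos7(id41) recv 82: fwd; pos0(id63) recv 79: fwd
Round 3: pos5(id82) recv 78: drop; pos0(id63) recv 82: fwd; pos1(id48) recv 79: fwd
Round 4: pos1(id48) recv 82: fwd; pos2(id78) recv 79: fwd
Round 5: pos2(id78) recv 82: fwd; pos3(id34) recv 79: fwd
After round 5: 2 messages still in flight

Answer: 2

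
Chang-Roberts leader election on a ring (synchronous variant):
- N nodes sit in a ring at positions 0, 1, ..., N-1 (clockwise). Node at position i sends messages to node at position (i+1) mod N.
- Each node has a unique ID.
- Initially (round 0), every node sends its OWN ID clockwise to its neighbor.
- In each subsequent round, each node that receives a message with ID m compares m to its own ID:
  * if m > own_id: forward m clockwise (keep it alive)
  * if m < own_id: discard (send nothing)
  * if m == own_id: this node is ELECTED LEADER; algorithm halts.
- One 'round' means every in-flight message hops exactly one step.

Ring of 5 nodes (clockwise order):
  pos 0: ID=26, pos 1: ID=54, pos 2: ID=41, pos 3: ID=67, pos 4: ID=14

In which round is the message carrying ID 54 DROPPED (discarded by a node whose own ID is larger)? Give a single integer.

Answer: 2

Derivation:
Round 1: pos1(id54) recv 26: drop; pos2(id41) recv 54: fwd; pos3(id67) recv 41: drop; pos4(id14) recv 67: fwd; pos0(id26) recv 14: drop
Round 2: pos3(id67) recv 54: drop; pos0(id26) recv 67: fwd
Round 3: pos1(id54) recv 67: fwd
Round 4: pos2(id41) recv 67: fwd
Round 5: pos3(id67) recv 67: ELECTED
Message ID 54 originates at pos 1; dropped at pos 3 in round 2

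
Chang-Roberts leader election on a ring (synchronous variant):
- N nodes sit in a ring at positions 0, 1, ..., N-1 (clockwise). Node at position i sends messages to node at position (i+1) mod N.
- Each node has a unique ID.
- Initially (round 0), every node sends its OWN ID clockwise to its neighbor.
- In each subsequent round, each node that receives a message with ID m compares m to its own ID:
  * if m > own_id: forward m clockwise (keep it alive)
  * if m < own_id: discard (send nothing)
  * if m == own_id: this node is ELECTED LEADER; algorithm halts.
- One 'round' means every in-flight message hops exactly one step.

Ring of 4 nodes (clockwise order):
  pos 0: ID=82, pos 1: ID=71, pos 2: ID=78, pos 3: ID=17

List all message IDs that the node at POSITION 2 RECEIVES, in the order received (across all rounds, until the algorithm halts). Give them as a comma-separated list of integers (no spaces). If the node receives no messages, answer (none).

Answer: 71,82

Derivation:
Round 1: pos1(id71) recv 82: fwd; pos2(id78) recv 71: drop; pos3(id17) recv 78: fwd; pos0(id82) recv 17: drop
Round 2: pos2(id78) recv 82: fwd; pos0(id82) recv 78: drop
Round 3: pos3(id17) recv 82: fwd
Round 4: pos0(id82) recv 82: ELECTED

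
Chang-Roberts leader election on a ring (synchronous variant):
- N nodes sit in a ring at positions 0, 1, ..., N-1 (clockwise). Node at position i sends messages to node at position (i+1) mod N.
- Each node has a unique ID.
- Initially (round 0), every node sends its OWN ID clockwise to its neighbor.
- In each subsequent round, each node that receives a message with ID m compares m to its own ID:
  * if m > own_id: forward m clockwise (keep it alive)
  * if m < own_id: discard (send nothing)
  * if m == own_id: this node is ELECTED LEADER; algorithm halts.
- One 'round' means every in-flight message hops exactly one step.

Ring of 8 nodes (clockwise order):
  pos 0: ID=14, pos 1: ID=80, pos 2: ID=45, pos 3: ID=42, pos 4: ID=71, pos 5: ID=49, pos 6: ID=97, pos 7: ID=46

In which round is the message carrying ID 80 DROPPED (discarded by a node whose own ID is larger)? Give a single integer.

Round 1: pos1(id80) recv 14: drop; pos2(id45) recv 80: fwd; pos3(id42) recv 45: fwd; pos4(id71) recv 42: drop; pos5(id49) recv 71: fwd; pos6(id97) recv 49: drop; pos7(id46) recv 97: fwd; pos0(id14) recv 46: fwd
Round 2: pos3(id42) recv 80: fwd; pos4(id71) recv 45: drop; pos6(id97) recv 71: drop; pos0(id14) recv 97: fwd; pos1(id80) recv 46: drop
Round 3: pos4(id71) recv 80: fwd; pos1(id80) recv 97: fwd
Round 4: pos5(id49) recv 80: fwd; pos2(id45) recv 97: fwd
Round 5: pos6(id97) recv 80: drop; pos3(id42) recv 97: fwd
Round 6: pos4(id71) recv 97: fwd
Round 7: pos5(id49) recv 97: fwd
Round 8: pos6(id97) recv 97: ELECTED
Message ID 80 originates at pos 1; dropped at pos 6 in round 5

Answer: 5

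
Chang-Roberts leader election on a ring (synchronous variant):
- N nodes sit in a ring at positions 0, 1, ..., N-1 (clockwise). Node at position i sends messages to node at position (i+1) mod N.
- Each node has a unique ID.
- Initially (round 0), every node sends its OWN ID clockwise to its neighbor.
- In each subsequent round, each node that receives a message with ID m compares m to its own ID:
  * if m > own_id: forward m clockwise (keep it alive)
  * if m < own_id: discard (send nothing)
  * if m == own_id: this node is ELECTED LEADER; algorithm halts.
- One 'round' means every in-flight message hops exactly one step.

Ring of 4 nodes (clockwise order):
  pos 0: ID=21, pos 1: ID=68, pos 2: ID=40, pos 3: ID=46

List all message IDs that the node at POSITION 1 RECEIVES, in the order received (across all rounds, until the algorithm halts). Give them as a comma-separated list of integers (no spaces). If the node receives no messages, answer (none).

Round 1: pos1(id68) recv 21: drop; pos2(id40) recv 68: fwd; pos3(id46) recv 40: drop; pos0(id21) recv 46: fwd
Round 2: pos3(id46) recv 68: fwd; pos1(id68) recv 46: drop
Round 3: pos0(id21) recv 68: fwd
Round 4: pos1(id68) recv 68: ELECTED

Answer: 21,46,68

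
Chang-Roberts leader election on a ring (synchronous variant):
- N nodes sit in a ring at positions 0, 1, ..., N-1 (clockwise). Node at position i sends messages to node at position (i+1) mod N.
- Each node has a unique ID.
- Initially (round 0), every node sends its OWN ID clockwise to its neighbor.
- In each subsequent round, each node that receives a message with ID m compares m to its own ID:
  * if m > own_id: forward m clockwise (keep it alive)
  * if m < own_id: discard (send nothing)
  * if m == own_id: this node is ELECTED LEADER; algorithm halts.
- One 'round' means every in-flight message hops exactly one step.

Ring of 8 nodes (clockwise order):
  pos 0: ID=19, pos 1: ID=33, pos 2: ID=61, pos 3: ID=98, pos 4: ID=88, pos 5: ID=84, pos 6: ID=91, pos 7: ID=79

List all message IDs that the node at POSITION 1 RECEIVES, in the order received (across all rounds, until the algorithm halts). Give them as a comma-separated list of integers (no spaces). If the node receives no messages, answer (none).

Answer: 19,79,91,98

Derivation:
Round 1: pos1(id33) recv 19: drop; pos2(id61) recv 33: drop; pos3(id98) recv 61: drop; pos4(id88) recv 98: fwd; pos5(id84) recv 88: fwd; pos6(id91) recv 84: drop; pos7(id79) recv 91: fwd; pos0(id19) recv 79: fwd
Round 2: pos5(id84) recv 98: fwd; pos6(id91) recv 88: drop; pos0(id19) recv 91: fwd; pos1(id33) recv 79: fwd
Round 3: pos6(id91) recv 98: fwd; pos1(id33) recv 91: fwd; pos2(id61) recv 79: fwd
Round 4: pos7(id79) recv 98: fwd; pos2(id61) recv 91: fwd; pos3(id98) recv 79: drop
Round 5: pos0(id19) recv 98: fwd; pos3(id98) recv 91: drop
Round 6: pos1(id33) recv 98: fwd
Round 7: pos2(id61) recv 98: fwd
Round 8: pos3(id98) recv 98: ELECTED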